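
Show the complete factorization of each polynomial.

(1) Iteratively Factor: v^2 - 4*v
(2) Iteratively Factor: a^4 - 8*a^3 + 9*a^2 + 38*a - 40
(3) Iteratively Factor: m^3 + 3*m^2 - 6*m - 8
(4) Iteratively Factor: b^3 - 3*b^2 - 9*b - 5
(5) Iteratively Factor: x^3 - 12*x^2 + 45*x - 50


(1) = (v - 4)*(v)
(2) = (a - 4)*(a^3 - 4*a^2 - 7*a + 10) = (a - 4)*(a - 1)*(a^2 - 3*a - 10) = (a - 5)*(a - 4)*(a - 1)*(a + 2)
(3) = (m + 1)*(m^2 + 2*m - 8) = (m - 2)*(m + 1)*(m + 4)
(4) = (b - 5)*(b^2 + 2*b + 1) = (b - 5)*(b + 1)*(b + 1)
(5) = (x - 2)*(x^2 - 10*x + 25) = (x - 5)*(x - 2)*(x - 5)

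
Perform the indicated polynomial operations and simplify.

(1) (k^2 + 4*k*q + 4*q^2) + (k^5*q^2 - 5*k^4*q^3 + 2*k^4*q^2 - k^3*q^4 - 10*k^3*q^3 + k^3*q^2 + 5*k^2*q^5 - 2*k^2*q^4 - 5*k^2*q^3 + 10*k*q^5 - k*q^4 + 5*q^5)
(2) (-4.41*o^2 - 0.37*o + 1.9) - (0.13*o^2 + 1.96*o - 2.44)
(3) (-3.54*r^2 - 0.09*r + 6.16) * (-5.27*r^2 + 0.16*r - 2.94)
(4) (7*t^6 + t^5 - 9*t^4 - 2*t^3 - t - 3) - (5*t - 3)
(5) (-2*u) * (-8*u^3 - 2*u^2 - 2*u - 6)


(1) = k^5*q^2 - 5*k^4*q^3 + 2*k^4*q^2 - k^3*q^4 - 10*k^3*q^3 + k^3*q^2 + 5*k^2*q^5 - 2*k^2*q^4 - 5*k^2*q^3 + k^2 + 10*k*q^5 - k*q^4 + 4*k*q + 5*q^5 + 4*q^2
(2) = -4.54*o^2 - 2.33*o + 4.34
(3) = 18.6558*r^4 - 0.0921*r^3 - 22.07*r^2 + 1.2502*r - 18.1104
(4) = 7*t^6 + t^5 - 9*t^4 - 2*t^3 - 6*t
(5) = 16*u^4 + 4*u^3 + 4*u^2 + 12*u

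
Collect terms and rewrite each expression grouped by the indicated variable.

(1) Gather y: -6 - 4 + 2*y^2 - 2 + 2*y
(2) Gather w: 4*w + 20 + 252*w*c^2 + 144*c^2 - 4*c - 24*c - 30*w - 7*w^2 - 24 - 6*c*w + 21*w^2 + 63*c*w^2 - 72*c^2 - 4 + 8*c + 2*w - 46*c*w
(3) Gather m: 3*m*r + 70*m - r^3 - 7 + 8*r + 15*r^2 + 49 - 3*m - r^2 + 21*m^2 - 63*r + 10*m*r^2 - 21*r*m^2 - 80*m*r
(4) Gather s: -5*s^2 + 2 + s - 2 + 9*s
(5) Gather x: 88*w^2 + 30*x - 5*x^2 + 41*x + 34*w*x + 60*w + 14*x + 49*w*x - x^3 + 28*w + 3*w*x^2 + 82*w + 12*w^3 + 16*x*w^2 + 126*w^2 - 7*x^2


(1) = 2*y^2 + 2*y - 12
(2) = 72*c^2 - 20*c + w^2*(63*c + 14) + w*(252*c^2 - 52*c - 24) - 8
(3) = m^2*(21 - 21*r) + m*(10*r^2 - 77*r + 67) - r^3 + 14*r^2 - 55*r + 42
(4) = -5*s^2 + 10*s
(5) = 12*w^3 + 214*w^2 + 170*w - x^3 + x^2*(3*w - 12) + x*(16*w^2 + 83*w + 85)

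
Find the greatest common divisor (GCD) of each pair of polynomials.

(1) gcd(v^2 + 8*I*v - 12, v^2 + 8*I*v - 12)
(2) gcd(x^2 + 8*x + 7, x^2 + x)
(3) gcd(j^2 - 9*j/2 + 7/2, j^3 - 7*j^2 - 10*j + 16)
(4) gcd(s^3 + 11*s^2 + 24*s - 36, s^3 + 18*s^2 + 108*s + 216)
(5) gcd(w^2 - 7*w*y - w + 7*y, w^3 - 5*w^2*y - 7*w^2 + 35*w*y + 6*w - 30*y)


(1) = v^2 + 8*I*v - 12
(2) = gcd((x + 1)*(x + 7), x*(x + 1)) = x + 1
(3) = gcd((j - 7/2)*(j - 1), (j - 8)*(j - 1)*(j + 2)) = j - 1
(4) = s^2 + 12*s + 36
(5) = w - 1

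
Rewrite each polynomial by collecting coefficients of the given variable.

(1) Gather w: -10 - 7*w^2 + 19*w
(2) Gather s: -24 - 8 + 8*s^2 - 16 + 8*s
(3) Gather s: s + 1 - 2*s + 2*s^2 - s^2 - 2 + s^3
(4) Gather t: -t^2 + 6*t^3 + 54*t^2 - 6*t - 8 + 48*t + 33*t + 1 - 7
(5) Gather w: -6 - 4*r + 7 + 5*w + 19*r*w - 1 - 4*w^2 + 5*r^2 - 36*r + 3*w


(1) = -7*w^2 + 19*w - 10
(2) = 8*s^2 + 8*s - 48
(3) = s^3 + s^2 - s - 1
(4) = 6*t^3 + 53*t^2 + 75*t - 14
(5) = 5*r^2 - 40*r - 4*w^2 + w*(19*r + 8)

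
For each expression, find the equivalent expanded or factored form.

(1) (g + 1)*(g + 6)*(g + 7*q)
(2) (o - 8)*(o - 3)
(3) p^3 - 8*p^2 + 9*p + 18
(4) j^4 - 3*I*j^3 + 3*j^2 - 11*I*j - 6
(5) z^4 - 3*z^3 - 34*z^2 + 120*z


(1) = g^3 + 7*g^2*q + 7*g^2 + 49*g*q + 6*g + 42*q
(2) = o^2 - 11*o + 24
(3) = (p - 6)*(p - 3)*(p + 1)
(4) = (j - 3*I)*(j - I)^2*(j + 2*I)
(5) = z*(z - 5)*(z - 4)*(z + 6)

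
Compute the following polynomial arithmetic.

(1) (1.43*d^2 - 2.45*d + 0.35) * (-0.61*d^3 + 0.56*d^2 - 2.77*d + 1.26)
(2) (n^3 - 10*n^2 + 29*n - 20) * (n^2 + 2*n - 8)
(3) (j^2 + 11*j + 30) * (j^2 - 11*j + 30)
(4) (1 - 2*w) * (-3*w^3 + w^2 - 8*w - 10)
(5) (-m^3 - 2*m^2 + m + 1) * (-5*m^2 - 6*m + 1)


(1) = -0.8723*d^5 + 2.2953*d^4 - 5.5466*d^3 + 8.7843*d^2 - 4.0565*d + 0.441
(2) = n^5 - 8*n^4 + n^3 + 118*n^2 - 272*n + 160
(3) = j^4 - 61*j^2 + 900
(4) = 6*w^4 - 5*w^3 + 17*w^2 + 12*w - 10
(5) = 5*m^5 + 16*m^4 + 6*m^3 - 13*m^2 - 5*m + 1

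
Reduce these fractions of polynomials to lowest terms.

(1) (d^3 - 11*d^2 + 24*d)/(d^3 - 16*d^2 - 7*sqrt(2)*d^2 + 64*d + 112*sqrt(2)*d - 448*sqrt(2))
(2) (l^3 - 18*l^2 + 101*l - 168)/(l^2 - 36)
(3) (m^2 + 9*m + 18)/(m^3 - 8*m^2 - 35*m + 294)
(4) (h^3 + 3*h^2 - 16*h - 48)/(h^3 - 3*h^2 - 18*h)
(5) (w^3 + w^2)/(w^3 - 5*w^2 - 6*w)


(1) = (d^2 - 3*d)/(d^2 + d*(-7*sqrt(2) - 8) + 56*sqrt(2))
(2) = (l^3 - 18*l^2 + 101*l - 168)/(l^2 - 36)
(3) = (m + 3)/(m^2 - 14*m + 49)
(4) = (h^2 - 16)/(h^2 - 6*h)
(5) = w/(w - 6)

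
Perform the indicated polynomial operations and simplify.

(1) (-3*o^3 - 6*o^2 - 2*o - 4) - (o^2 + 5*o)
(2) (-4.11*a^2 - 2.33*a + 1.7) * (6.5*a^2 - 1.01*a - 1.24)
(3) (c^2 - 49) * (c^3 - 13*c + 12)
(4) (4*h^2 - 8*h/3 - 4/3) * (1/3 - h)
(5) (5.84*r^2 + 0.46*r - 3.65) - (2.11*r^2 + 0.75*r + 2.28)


(1) = -3*o^3 - 7*o^2 - 7*o - 4
(2) = -26.715*a^4 - 10.9939*a^3 + 18.4997*a^2 + 1.1722*a - 2.108
(3) = c^5 - 62*c^3 + 12*c^2 + 637*c - 588
(4) = -4*h^3 + 4*h^2 + 4*h/9 - 4/9
(5) = 3.73*r^2 - 0.29*r - 5.93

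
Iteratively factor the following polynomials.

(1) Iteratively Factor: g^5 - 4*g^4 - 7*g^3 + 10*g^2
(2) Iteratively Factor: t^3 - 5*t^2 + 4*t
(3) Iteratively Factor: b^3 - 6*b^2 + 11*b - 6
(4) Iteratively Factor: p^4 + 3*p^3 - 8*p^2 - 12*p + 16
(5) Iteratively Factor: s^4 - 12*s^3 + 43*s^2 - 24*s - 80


(1) = (g + 2)*(g^4 - 6*g^3 + 5*g^2) = g*(g + 2)*(g^3 - 6*g^2 + 5*g) = g*(g - 5)*(g + 2)*(g^2 - g) = g^2*(g - 5)*(g + 2)*(g - 1)
(2) = (t)*(t^2 - 5*t + 4) = t*(t - 1)*(t - 4)
(3) = (b - 2)*(b^2 - 4*b + 3) = (b - 3)*(b - 2)*(b - 1)
(4) = (p + 4)*(p^3 - p^2 - 4*p + 4) = (p + 2)*(p + 4)*(p^2 - 3*p + 2) = (p - 2)*(p + 2)*(p + 4)*(p - 1)
(5) = (s - 4)*(s^3 - 8*s^2 + 11*s + 20) = (s - 4)^2*(s^2 - 4*s - 5) = (s - 4)^2*(s + 1)*(s - 5)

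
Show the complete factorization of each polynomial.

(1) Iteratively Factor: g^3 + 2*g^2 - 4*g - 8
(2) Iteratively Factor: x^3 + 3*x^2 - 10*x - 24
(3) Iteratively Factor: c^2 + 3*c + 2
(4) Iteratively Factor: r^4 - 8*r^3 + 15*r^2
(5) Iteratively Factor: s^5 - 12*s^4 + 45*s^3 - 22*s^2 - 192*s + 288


(1) = (g - 2)*(g^2 + 4*g + 4) = (g - 2)*(g + 2)*(g + 2)
(2) = (x + 2)*(x^2 + x - 12) = (x - 3)*(x + 2)*(x + 4)
(3) = (c + 1)*(c + 2)
(4) = (r - 5)*(r^3 - 3*r^2) = r*(r - 5)*(r^2 - 3*r) = r^2*(r - 5)*(r - 3)
(5) = (s + 2)*(s^4 - 14*s^3 + 73*s^2 - 168*s + 144) = (s - 3)*(s + 2)*(s^3 - 11*s^2 + 40*s - 48) = (s - 3)^2*(s + 2)*(s^2 - 8*s + 16) = (s - 4)*(s - 3)^2*(s + 2)*(s - 4)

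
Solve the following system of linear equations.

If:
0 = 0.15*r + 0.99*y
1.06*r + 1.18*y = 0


Then:
r = 0.00
y = 0.00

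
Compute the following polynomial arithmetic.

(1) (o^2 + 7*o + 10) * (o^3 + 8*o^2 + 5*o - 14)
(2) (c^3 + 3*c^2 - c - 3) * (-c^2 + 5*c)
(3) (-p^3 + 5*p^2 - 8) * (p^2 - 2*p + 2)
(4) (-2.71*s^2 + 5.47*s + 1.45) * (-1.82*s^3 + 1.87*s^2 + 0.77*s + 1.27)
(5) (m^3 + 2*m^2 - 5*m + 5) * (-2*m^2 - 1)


(1) = o^5 + 15*o^4 + 71*o^3 + 101*o^2 - 48*o - 140
(2) = -c^5 + 2*c^4 + 16*c^3 - 2*c^2 - 15*c
(3) = -p^5 + 7*p^4 - 12*p^3 + 2*p^2 + 16*p - 16
(4) = 4.9322*s^5 - 15.0231*s^4 + 5.5032*s^3 + 3.4817*s^2 + 8.0634*s + 1.8415
(5) = -2*m^5 - 4*m^4 + 9*m^3 - 12*m^2 + 5*m - 5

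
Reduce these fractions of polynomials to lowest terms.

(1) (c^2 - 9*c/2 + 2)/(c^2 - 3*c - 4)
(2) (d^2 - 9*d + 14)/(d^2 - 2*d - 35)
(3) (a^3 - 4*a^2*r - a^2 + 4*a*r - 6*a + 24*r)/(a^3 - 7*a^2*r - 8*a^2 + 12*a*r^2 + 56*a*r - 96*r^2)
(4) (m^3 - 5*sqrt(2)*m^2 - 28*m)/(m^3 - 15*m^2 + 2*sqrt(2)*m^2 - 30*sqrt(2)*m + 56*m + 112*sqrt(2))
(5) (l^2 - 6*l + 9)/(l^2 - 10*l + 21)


(1) = (2*c - 1)/(2*c + 2)
(2) = (d - 2)/(d + 5)
(3) = (-a^2 + a + 6)/(-a^2 + 3*a*r + 8*a - 24*r)
(4) = (m^2 - 7*sqrt(2)*m)/(m^2 - 15*m + 56)
(5) = (l - 3)/(l - 7)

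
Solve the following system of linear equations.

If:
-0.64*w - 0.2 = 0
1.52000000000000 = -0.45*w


Then:
No Solution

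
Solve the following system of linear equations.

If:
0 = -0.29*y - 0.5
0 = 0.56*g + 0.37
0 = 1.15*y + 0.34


Then:
No Solution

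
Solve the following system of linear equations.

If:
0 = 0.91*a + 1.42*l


Then:
a = -1.56043956043956*l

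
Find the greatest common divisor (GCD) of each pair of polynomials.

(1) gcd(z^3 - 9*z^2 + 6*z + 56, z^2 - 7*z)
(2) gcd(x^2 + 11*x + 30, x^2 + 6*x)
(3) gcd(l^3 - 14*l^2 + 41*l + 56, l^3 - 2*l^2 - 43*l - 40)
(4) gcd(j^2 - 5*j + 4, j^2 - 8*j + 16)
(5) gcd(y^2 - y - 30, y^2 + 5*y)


(1) = gcd((z - 7)*(z - 4)*(z + 2), z*(z - 7)) = z - 7
(2) = gcd((x + 5)*(x + 6), x*(x + 6)) = x + 6
(3) = l^2 - 7*l - 8
(4) = j - 4
(5) = y + 5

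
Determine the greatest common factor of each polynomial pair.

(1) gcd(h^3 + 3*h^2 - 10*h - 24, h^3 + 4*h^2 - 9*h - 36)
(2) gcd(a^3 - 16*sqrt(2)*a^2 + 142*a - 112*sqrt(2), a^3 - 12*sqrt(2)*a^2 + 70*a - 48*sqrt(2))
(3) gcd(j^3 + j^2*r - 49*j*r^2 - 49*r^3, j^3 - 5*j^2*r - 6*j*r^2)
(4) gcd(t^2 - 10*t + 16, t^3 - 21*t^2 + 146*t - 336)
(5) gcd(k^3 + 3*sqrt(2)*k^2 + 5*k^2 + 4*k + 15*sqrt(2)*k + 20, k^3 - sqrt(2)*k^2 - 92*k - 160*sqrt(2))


(1) = h^2 + h - 12
(2) = gcd((a - 8*sqrt(2))*(a - 7*sqrt(2))*(a - sqrt(2)), (a - 8*sqrt(2))*(a - 3*sqrt(2))*(a - sqrt(2))) = a^2 - 9*sqrt(2)*a + 16
(3) = gcd((j - 7*r)*(j + r)*(j + 7*r), j*(j - 6*r)*(j + r)) = j + r
(4) = t - 8
(5) = k + 2*sqrt(2)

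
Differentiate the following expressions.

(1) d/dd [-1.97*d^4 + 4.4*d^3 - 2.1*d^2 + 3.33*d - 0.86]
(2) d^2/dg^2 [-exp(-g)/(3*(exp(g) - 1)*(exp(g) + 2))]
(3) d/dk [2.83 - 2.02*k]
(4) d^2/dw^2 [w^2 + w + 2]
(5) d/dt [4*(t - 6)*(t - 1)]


(1) = -7.88*d^3 + 13.2*d^2 - 4.2*d + 3.33
(2) = (-9*exp(4*g) - 11*exp(3*g) + 6*exp(g) - 4)*exp(-g)/(3*(exp(6*g) + 3*exp(5*g) - 3*exp(4*g) - 11*exp(3*g) + 6*exp(2*g) + 12*exp(g) - 8))
(3) = -2.02000000000000
(4) = 2
(5) = 8*t - 28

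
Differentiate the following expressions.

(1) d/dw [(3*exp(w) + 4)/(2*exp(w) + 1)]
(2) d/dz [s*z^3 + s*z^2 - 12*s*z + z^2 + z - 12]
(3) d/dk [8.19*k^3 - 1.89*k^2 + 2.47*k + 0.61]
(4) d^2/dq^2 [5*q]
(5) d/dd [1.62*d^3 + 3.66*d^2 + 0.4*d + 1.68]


(1) = -5*exp(w)/(2*exp(w) + 1)^2
(2) = 3*s*z^2 + 2*s*z - 12*s + 2*z + 1
(3) = 24.57*k^2 - 3.78*k + 2.47
(4) = 0
(5) = 4.86*d^2 + 7.32*d + 0.4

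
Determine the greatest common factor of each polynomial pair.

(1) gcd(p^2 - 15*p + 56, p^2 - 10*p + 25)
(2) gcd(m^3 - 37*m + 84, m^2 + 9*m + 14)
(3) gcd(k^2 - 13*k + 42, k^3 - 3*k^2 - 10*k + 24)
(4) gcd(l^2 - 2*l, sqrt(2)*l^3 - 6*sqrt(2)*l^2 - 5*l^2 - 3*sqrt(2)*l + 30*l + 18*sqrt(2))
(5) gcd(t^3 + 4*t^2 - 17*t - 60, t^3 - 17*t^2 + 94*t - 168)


(1) = gcd((p - 8)*(p - 7), (p - 5)^2) = 1
(2) = gcd((m - 4)*(m - 3)*(m + 7), (m + 2)*(m + 7)) = m + 7
(3) = gcd((k - 7)*(k - 6), (k - 4)*(k - 2)*(k + 3)) = 1
(4) = 1
(5) = t - 4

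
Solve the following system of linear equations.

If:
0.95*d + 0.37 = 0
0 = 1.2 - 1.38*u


Then:
d = -0.39
u = 0.87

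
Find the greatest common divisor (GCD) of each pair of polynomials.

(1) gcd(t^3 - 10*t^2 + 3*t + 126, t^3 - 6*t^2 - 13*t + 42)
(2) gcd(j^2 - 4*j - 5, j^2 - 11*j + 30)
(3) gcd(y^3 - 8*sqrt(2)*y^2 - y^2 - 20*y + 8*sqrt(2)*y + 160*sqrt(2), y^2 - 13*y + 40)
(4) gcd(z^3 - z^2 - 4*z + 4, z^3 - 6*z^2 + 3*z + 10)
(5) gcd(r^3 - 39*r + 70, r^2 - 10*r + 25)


(1) = gcd((t - 7)*(t - 6)*(t + 3), (t - 7)*(t - 2)*(t + 3)) = t^2 - 4*t - 21
(2) = gcd((j - 5)*(j + 1), (j - 6)*(j - 5)) = j - 5
(3) = y - 5
(4) = gcd((z - 2)*(z - 1)*(z + 2), (z - 5)*(z - 2)*(z + 1)) = z - 2
(5) = r - 5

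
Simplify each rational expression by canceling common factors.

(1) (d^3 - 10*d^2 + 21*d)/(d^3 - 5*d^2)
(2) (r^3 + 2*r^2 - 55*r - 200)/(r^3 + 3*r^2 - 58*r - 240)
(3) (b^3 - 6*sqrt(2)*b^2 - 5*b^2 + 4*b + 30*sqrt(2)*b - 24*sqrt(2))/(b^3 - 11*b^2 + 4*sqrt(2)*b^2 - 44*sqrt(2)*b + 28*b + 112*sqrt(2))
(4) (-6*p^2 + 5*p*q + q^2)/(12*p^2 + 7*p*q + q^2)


(1) = (d^2 - 10*d + 21)/(d^2 - 5*d)
(2) = (r + 5)/(r + 6)
(3) = (b^2 + b*(-6*sqrt(2) - 1) + 6*sqrt(2))/(b^2 + b*(-7 + 4*sqrt(2)) - 28*sqrt(2))
(4) = (-6*p^2 + 5*p*q + q^2)/(12*p^2 + 7*p*q + q^2)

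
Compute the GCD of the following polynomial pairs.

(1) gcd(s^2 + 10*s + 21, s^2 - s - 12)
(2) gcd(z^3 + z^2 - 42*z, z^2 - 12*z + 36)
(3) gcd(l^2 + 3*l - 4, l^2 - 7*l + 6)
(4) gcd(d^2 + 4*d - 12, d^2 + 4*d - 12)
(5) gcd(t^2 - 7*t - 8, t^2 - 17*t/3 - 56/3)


(1) = gcd((s + 3)*(s + 7), (s - 4)*(s + 3)) = s + 3
(2) = gcd(z*(z - 6)*(z + 7), (z - 6)^2) = z - 6
(3) = l - 1
(4) = gcd((d - 2)*(d + 6), (d - 2)*(d + 6)) = d^2 + 4*d - 12
(5) = t - 8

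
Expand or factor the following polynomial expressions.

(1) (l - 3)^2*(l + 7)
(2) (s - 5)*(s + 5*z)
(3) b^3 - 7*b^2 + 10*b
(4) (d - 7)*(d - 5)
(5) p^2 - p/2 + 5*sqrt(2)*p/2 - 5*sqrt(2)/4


(1) = l^3 + l^2 - 33*l + 63
(2) = s^2 + 5*s*z - 5*s - 25*z
(3) = b*(b - 5)*(b - 2)
(4) = d^2 - 12*d + 35
(5) = (p - 1/2)*(p + 5*sqrt(2)/2)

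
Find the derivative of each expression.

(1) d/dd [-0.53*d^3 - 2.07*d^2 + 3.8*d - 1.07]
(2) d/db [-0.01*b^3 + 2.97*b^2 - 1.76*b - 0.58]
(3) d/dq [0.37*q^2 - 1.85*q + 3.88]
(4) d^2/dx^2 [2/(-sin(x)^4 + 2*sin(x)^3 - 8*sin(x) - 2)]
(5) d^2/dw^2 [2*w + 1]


(1) = -1.59*d^2 - 4.14*d + 3.8
(2) = -0.03*b^2 + 5.94*b - 1.76
(3) = 0.74*q - 1.85
(4) = 4*(-4*(2*sin(x)^3 - 3*sin(x)^2 + 4)^2*cos(x)^2 + (4*sin(3*x) - 9*cos(2*x) - 11)*(sin(x)^4 - 2*sin(x)^3 + 8*sin(x) + 2)*sin(x)/2)/(sin(x)^4 - 2*sin(x)^3 + 8*sin(x) + 2)^3
(5) = 0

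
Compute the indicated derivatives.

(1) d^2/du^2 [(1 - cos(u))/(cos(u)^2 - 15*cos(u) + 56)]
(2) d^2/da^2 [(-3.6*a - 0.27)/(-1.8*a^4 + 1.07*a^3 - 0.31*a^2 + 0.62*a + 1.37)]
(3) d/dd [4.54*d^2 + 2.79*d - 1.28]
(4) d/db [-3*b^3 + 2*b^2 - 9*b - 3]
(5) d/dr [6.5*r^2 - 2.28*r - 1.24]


(1) = (9*(1 - cos(2*u))^2*cos(u) + 11*(1 - cos(2*u))^2 + 9287*cos(u) + 1734*cos(2*u) - 285*cos(3*u) - 2*cos(5*u) - 3678)/(4*(cos(u) - 8)^3*(cos(u) - 7)^3)
(2) = (139.968*a^7 - 93.4416*a^6 + 21.18204*a^5 + 23.362236*a^4 + 170.829216*a^3 - 54.10665*a^2 + 6.487398*a - 5.678766)/(5.832*a^12 - 10.4004*a^11 + 9.19566*a^10 - 10.833803*a^9 - 4.567983*a^8 + 11.317965*a^7 - 5.952824*a^6 + 10.487424*a^5 + 4.644633*a^4 - 4.683293*a^3 + 0.165633*a^2 - 3.491034*a - 2.571353)
(3) = 9.08*d + 2.79
(4) = -9*b^2 + 4*b - 9
(5) = 13.0*r - 2.28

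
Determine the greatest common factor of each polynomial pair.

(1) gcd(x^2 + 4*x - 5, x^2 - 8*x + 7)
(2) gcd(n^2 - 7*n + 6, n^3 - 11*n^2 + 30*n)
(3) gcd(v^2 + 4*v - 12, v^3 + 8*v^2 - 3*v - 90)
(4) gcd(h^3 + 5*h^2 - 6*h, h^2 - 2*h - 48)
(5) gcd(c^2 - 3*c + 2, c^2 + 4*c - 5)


(1) = x - 1
(2) = n - 6
(3) = v + 6
(4) = h + 6
(5) = c - 1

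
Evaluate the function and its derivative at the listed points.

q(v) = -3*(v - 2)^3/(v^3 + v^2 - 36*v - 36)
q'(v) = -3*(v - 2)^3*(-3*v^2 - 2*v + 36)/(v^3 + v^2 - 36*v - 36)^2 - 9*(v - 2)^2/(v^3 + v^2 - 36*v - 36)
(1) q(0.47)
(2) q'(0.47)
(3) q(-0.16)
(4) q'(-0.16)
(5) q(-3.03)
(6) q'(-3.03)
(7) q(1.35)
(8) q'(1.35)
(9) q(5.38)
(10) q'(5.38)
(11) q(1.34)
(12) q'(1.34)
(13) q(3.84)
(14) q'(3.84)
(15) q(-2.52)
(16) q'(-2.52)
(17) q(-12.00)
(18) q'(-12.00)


(1) = -0.20
(2) = 0.53
(3) = -1.00
(4) = 2.59
(5) = 7.01
(6) = -2.31
(7) = -0.01
(8) = 0.05
(9) = 2.57
(10) = 5.81
(11) = -0.01
(12) = 0.05
(13) = 0.18
(14) = 0.32
(15) = 6.15
(16) = -1.08
(17) = -6.93
(18) = -0.68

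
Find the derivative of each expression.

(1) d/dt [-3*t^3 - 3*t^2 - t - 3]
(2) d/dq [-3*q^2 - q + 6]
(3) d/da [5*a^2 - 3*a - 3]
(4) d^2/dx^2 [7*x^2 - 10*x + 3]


(1) = -9*t^2 - 6*t - 1
(2) = -6*q - 1
(3) = 10*a - 3
(4) = 14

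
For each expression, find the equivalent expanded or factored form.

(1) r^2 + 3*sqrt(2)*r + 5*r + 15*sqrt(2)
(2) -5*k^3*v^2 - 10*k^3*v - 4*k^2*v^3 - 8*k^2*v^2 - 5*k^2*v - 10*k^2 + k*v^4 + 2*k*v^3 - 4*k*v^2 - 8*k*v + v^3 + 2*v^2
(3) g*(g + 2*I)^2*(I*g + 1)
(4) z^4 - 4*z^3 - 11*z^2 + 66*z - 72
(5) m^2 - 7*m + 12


(1) = (r + 5)*(r + 3*sqrt(2))
(2) = (-5*k + v)*(k + v)*(v + 2)*(k*v + 1)
(3) = I*g^4 - 3*g^3 - 4*g
(4) = (z - 3)^2*(z - 2)*(z + 4)
(5) = (m - 4)*(m - 3)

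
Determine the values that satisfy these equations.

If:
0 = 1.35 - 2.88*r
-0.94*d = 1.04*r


Then:
d = -0.52
r = 0.47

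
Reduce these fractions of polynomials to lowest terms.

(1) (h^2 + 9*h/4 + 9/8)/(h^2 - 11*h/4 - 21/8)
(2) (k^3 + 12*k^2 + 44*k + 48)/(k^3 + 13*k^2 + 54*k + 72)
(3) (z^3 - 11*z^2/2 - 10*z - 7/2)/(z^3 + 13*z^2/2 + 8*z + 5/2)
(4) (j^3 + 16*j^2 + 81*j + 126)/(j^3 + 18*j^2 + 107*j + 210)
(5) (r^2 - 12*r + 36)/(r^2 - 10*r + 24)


(1) = (2*h + 3)/(2*h - 7)
(2) = (k + 2)/(k + 3)
(3) = (z - 7)/(z + 5)
(4) = (j + 3)/(j + 5)
(5) = (r - 6)/(r - 4)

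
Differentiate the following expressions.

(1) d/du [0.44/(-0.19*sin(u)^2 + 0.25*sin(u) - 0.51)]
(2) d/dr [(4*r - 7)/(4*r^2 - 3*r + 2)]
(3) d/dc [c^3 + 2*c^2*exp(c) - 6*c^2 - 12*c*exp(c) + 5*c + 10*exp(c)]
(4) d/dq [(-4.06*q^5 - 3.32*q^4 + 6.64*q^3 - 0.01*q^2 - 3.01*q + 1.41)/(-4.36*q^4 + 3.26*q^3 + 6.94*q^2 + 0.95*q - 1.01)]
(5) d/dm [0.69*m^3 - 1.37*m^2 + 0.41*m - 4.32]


(1) = (0.1672*sin(u) - 0.11)*cos(u)/(0.19*sin(u)^2 - 0.25*sin(u) + 0.51)^2
(2) = (-16*r^2 + 56*r - 13)/(16*r^4 - 24*r^3 + 25*r^2 - 12*r + 4)
(3) = 2*c^2*exp(c) + 3*c^2 - 8*c*exp(c) - 12*c - 2*exp(c) + 5
(4) = (17.7016*q^8 - 26.4712*q^7 - 66.402*q^6 - 61.5968*q^5 + 17.7844*q^4 + 70.2444*q^3 - 13.0291*q^2 - 19.5506*q + 1.7006)/(19.0096*q^8 - 28.4272*q^7 - 49.8892*q^6 + 36.9648*q^5 + 63.1648*q^4 + 6.6008*q^3 - 13.1163*q^2 - 1.919*q + 1.0201)
(5) = 2.07*m^2 - 2.74*m + 0.41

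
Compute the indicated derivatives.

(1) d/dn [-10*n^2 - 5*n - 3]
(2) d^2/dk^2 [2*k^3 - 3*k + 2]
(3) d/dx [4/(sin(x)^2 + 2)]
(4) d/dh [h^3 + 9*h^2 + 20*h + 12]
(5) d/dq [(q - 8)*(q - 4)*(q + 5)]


(1) = -20*n - 5
(2) = 12*k
(3) = -16*sin(2*x)/(cos(2*x) - 5)^2
(4) = 3*h^2 + 18*h + 20
(5) = 3*q^2 - 14*q - 28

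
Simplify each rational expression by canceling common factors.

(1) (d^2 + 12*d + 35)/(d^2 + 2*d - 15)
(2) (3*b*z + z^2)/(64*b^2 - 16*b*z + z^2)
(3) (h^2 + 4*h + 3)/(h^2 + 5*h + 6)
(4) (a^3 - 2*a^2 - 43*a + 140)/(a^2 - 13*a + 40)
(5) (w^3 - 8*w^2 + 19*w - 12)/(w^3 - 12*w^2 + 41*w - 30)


(1) = (d + 7)/(d - 3)
(2) = (3*b*z + z^2)/(64*b^2 - 16*b*z + z^2)
(3) = (h + 1)/(h + 2)
(4) = (a^2 + 3*a - 28)/(a - 8)
(5) = (w^2 - 7*w + 12)/(w^2 - 11*w + 30)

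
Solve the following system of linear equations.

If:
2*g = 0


Then:
g = 0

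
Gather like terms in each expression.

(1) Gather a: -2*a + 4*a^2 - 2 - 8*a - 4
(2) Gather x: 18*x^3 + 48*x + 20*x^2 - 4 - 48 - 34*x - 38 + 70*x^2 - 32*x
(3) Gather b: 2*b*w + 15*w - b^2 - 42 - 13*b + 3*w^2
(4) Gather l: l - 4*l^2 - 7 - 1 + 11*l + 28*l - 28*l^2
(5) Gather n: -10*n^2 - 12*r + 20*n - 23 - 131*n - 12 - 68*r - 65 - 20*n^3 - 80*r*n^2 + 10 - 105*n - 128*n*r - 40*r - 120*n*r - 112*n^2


(1) = 4*a^2 - 10*a - 6
(2) = 18*x^3 + 90*x^2 - 18*x - 90
(3) = -b^2 + b*(2*w - 13) + 3*w^2 + 15*w - 42
(4) = -32*l^2 + 40*l - 8
(5) = -20*n^3 + n^2*(-80*r - 122) + n*(-248*r - 216) - 120*r - 90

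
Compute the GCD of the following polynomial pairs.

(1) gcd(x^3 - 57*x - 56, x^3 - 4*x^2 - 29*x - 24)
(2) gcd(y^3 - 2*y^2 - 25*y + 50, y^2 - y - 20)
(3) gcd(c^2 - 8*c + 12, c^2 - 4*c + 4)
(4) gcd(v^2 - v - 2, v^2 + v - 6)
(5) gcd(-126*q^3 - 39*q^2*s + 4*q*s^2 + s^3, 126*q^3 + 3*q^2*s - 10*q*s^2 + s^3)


(1) = x^2 - 7*x - 8
(2) = gcd((y - 5)*(y - 2)*(y + 5), (y - 5)*(y + 4)) = y - 5
(3) = c - 2
(4) = gcd((v - 2)*(v + 1), (v - 2)*(v + 3)) = v - 2
(5) = gcd((-6*q + s)*(3*q + s)*(7*q + s), (-7*q + s)*(-6*q + s)*(3*q + s)) = 18*q^2 + 3*q*s - s^2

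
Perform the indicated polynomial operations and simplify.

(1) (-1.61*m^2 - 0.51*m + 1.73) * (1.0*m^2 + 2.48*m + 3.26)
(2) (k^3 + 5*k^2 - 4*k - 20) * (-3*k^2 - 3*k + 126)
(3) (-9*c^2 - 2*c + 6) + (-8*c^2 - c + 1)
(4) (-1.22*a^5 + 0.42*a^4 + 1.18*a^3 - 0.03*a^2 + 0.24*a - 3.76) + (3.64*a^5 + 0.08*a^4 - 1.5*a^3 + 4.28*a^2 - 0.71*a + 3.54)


(1) = -1.61*m^4 - 4.5028*m^3 - 4.7834*m^2 + 2.6278*m + 5.6398
(2) = -3*k^5 - 18*k^4 + 123*k^3 + 702*k^2 - 444*k - 2520
(3) = -17*c^2 - 3*c + 7
(4) = 2.42*a^5 + 0.5*a^4 - 0.32*a^3 + 4.25*a^2 - 0.47*a - 0.22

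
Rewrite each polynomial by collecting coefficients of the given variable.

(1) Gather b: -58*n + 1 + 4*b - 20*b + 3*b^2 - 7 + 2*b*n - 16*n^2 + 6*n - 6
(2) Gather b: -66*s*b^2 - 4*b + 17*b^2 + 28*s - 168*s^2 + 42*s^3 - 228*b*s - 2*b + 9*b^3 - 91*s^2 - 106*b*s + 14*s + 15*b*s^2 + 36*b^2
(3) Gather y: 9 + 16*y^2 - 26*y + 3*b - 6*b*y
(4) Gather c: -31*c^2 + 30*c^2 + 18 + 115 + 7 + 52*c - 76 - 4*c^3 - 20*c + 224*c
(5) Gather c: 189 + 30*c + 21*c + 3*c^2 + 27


(1) = 3*b^2 + b*(2*n - 16) - 16*n^2 - 52*n - 12
(2) = 9*b^3 + b^2*(53 - 66*s) + b*(15*s^2 - 334*s - 6) + 42*s^3 - 259*s^2 + 42*s
(3) = 3*b + 16*y^2 + y*(-6*b - 26) + 9
(4) = -4*c^3 - c^2 + 256*c + 64
(5) = 3*c^2 + 51*c + 216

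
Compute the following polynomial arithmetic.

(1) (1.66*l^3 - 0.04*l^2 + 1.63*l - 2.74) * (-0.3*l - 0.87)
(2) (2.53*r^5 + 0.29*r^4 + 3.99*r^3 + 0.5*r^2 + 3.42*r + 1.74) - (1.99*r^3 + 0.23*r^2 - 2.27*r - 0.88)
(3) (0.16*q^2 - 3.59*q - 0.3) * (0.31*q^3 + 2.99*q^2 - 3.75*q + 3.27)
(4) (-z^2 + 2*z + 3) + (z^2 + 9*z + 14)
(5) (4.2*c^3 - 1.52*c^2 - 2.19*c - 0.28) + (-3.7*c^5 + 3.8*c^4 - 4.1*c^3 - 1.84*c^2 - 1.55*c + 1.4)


(1) = -0.498*l^4 - 1.4322*l^3 - 0.4542*l^2 - 0.5961*l + 2.3838
(2) = 2.53*r^5 + 0.29*r^4 + 2.0*r^3 + 0.27*r^2 + 5.69*r + 2.62
(3) = 0.0496*q^5 - 0.6345*q^4 - 11.4271*q^3 + 13.0887*q^2 - 10.6143*q - 0.981
(4) = 11*z + 17
(5) = -3.7*c^5 + 3.8*c^4 + 0.1*c^3 - 3.36*c^2 - 3.74*c + 1.12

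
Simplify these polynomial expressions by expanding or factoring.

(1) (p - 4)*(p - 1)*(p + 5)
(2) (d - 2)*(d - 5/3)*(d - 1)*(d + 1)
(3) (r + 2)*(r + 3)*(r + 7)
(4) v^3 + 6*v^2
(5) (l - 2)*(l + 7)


(1) = p^3 - 21*p + 20
(2) = d^4 - 11*d^3/3 + 7*d^2/3 + 11*d/3 - 10/3
(3) = r^3 + 12*r^2 + 41*r + 42
(4) = v^2*(v + 6)
(5) = l^2 + 5*l - 14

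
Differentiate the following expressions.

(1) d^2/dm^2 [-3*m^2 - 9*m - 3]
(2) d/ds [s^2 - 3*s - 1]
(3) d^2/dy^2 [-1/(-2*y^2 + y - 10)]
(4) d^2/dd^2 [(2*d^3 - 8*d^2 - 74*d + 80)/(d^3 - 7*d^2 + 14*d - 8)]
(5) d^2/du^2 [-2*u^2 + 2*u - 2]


(1) = -6
(2) = 2*s - 3
(3) = 2*(-4*y^2 + 2*y + (4*y - 1)^2 - 20)/(2*y^2 - y + 10)^3
(4) = 12*(d^3 - 48*d^2 + 264*d - 400)/(d^6 - 18*d^5 + 132*d^4 - 504*d^3 + 1056*d^2 - 1152*d + 512)
(5) = -4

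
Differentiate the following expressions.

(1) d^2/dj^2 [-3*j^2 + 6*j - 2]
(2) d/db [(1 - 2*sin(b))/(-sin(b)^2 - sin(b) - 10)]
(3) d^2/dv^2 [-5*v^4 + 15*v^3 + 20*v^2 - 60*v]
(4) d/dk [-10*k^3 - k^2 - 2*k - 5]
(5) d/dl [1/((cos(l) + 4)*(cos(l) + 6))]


(1) = -6
(2) = (2*sin(b) + cos(2*b) + 20)*cos(b)/(sin(b)^2 + sin(b) + 10)^2
(3) = -60*v^2 + 90*v + 40
(4) = -30*k^2 - 2*k - 2
(5) = 2*(cos(l) + 5)*sin(l)/((cos(l) + 4)^2*(cos(l) + 6)^2)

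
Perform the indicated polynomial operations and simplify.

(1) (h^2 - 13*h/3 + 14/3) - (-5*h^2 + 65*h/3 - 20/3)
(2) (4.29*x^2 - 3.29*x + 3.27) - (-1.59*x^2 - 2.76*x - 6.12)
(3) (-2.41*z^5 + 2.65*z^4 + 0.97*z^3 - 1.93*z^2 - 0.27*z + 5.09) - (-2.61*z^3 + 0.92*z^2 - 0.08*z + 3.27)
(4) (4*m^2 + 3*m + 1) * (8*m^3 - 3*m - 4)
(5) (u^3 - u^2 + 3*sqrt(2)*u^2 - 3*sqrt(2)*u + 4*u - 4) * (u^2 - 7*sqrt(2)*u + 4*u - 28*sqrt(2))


(1) = 6*h^2 - 26*h + 34/3
(2) = 5.88*x^2 - 0.53*x + 9.39
(3) = -2.41*z^5 + 2.65*z^4 + 3.58*z^3 - 2.85*z^2 - 0.19*z + 1.82
(4) = 32*m^5 + 24*m^4 - 4*m^3 - 25*m^2 - 15*m - 4
(5) = u^5 - 4*sqrt(2)*u^4 + 3*u^4 - 42*u^3 - 12*sqrt(2)*u^3 - 114*u^2 - 12*sqrt(2)*u^2 - 84*sqrt(2)*u + 152*u + 112*sqrt(2)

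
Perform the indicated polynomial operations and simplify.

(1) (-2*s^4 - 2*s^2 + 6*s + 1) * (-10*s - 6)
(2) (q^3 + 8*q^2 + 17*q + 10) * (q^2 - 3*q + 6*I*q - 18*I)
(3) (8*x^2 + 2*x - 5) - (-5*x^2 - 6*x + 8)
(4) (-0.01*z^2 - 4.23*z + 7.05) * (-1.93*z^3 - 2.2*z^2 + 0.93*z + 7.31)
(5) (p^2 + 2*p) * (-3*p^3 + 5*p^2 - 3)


(1) = 20*s^5 + 12*s^4 + 20*s^3 - 48*s^2 - 46*s - 6
(2) = q^5 + 5*q^4 + 6*I*q^4 - 7*q^3 + 30*I*q^3 - 41*q^2 - 42*I*q^2 - 30*q - 246*I*q - 180*I
(3) = 13*x^2 + 8*x - 13
(4) = 0.0193*z^5 + 8.1859*z^4 - 4.3098*z^3 - 19.517*z^2 - 24.3648*z + 51.5355
(5) = -3*p^5 - p^4 + 10*p^3 - 3*p^2 - 6*p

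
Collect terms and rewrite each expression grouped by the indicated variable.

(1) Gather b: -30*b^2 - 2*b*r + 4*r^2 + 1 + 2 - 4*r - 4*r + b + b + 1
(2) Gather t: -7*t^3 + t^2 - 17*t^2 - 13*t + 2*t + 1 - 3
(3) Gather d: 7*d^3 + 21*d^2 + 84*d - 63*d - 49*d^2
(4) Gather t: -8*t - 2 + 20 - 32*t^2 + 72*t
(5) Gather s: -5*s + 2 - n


(1) = -30*b^2 + b*(2 - 2*r) + 4*r^2 - 8*r + 4
(2) = -7*t^3 - 16*t^2 - 11*t - 2
(3) = 7*d^3 - 28*d^2 + 21*d
(4) = -32*t^2 + 64*t + 18
(5) = -n - 5*s + 2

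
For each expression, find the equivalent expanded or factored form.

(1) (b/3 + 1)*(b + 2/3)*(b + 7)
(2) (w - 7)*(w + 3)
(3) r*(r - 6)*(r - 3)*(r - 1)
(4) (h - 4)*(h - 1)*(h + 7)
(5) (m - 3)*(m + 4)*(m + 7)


(1) = b^3/3 + 32*b^2/9 + 83*b/9 + 14/3
(2) = w^2 - 4*w - 21
(3) = r^4 - 10*r^3 + 27*r^2 - 18*r
(4) = h^3 + 2*h^2 - 31*h + 28
(5) = m^3 + 8*m^2 - 5*m - 84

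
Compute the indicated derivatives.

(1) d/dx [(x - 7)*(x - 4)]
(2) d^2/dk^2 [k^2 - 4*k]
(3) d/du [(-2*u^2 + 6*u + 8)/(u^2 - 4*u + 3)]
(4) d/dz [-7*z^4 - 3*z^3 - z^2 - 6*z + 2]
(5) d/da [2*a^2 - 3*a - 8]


(1) = 2*x - 11
(2) = 2
(3) = 2*(u^2 - 14*u + 25)/(u^4 - 8*u^3 + 22*u^2 - 24*u + 9)
(4) = -28*z^3 - 9*z^2 - 2*z - 6
(5) = 4*a - 3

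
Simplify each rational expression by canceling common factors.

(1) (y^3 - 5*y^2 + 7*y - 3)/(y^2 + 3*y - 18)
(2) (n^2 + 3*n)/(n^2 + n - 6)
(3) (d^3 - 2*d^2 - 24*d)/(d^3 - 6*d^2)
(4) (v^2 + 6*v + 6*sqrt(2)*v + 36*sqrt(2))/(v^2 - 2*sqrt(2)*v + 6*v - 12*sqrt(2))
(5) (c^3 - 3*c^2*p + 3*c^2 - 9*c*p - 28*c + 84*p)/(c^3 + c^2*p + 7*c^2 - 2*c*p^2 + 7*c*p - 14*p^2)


(1) = (y^2 - 2*y + 1)/(y + 6)
(2) = n/(n - 2)
(3) = (d + 4)/d
(4) = (v + 6*sqrt(2))/(v - 2*sqrt(2))
(5) = (-c^2 + 3*c*p + 4*c - 12*p)/(-c^2 - c*p + 2*p^2)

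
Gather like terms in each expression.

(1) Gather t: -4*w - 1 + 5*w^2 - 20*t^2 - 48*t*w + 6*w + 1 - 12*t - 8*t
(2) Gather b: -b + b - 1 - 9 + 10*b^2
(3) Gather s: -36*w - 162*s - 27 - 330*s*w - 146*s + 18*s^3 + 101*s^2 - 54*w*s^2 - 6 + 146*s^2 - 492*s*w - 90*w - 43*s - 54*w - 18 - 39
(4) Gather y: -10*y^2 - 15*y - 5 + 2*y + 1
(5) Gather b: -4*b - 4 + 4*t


(1) = -20*t^2 + t*(-48*w - 20) + 5*w^2 + 2*w
(2) = 10*b^2 - 10
(3) = 18*s^3 + s^2*(247 - 54*w) + s*(-822*w - 351) - 180*w - 90
(4) = -10*y^2 - 13*y - 4
(5) = -4*b + 4*t - 4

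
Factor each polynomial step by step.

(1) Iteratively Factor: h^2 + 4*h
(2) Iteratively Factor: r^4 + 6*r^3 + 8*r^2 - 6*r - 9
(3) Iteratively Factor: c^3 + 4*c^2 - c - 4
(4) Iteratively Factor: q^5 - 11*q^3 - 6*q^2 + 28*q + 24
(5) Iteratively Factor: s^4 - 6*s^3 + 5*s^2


(1) = (h)*(h + 4)
(2) = (r + 3)*(r^3 + 3*r^2 - r - 3) = (r + 1)*(r + 3)*(r^2 + 2*r - 3) = (r - 1)*(r + 1)*(r + 3)*(r + 3)
(3) = (c - 1)*(c^2 + 5*c + 4) = (c - 1)*(c + 1)*(c + 4)
(4) = (q + 1)*(q^4 - q^3 - 10*q^2 + 4*q + 24) = (q + 1)*(q + 2)*(q^3 - 3*q^2 - 4*q + 12) = (q + 1)*(q + 2)^2*(q^2 - 5*q + 6) = (q - 2)*(q + 1)*(q + 2)^2*(q - 3)
(5) = (s)*(s^3 - 6*s^2 + 5*s) = s*(s - 5)*(s^2 - s) = s^2*(s - 5)*(s - 1)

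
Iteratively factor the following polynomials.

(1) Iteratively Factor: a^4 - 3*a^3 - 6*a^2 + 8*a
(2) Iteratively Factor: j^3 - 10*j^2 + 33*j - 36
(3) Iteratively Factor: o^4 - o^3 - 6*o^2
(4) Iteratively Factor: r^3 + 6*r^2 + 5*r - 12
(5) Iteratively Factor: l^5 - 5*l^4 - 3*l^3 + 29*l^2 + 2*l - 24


(1) = (a)*(a^3 - 3*a^2 - 6*a + 8) = a*(a - 4)*(a^2 + a - 2) = a*(a - 4)*(a + 2)*(a - 1)
(2) = (j - 4)*(j^2 - 6*j + 9) = (j - 4)*(j - 3)*(j - 3)
(3) = (o - 3)*(o^3 + 2*o^2) = o*(o - 3)*(o^2 + 2*o) = o*(o - 3)*(o + 2)*(o)
(4) = (r + 3)*(r^2 + 3*r - 4) = (r + 3)*(r + 4)*(r - 1)
(5) = (l + 1)*(l^4 - 6*l^3 + 3*l^2 + 26*l - 24) = (l + 1)*(l + 2)*(l^3 - 8*l^2 + 19*l - 12) = (l - 1)*(l + 1)*(l + 2)*(l^2 - 7*l + 12) = (l - 4)*(l - 1)*(l + 1)*(l + 2)*(l - 3)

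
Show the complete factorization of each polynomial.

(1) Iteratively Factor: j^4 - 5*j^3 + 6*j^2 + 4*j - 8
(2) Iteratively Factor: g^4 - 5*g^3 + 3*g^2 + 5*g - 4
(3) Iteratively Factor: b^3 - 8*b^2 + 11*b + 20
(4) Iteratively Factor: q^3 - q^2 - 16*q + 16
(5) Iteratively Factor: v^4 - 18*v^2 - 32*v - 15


(1) = (j - 2)*(j^3 - 3*j^2 + 4) = (j - 2)^2*(j^2 - j - 2) = (j - 2)^3*(j + 1)
(2) = (g - 1)*(g^3 - 4*g^2 - g + 4) = (g - 1)*(g + 1)*(g^2 - 5*g + 4) = (g - 4)*(g - 1)*(g + 1)*(g - 1)
(3) = (b + 1)*(b^2 - 9*b + 20) = (b - 4)*(b + 1)*(b - 5)
(4) = (q - 1)*(q^2 - 16) = (q - 1)*(q + 4)*(q - 4)
(5) = (v + 3)*(v^3 - 3*v^2 - 9*v - 5) = (v + 1)*(v + 3)*(v^2 - 4*v - 5) = (v - 5)*(v + 1)*(v + 3)*(v + 1)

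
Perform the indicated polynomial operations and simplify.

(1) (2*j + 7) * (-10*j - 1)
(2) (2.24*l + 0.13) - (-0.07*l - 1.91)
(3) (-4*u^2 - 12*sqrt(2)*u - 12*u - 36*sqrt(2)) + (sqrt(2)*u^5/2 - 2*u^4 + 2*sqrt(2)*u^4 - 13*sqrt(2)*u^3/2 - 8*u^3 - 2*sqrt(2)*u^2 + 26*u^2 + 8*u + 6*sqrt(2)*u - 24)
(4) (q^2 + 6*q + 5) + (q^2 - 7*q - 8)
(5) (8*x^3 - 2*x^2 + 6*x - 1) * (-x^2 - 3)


(1) = -20*j^2 - 72*j - 7
(2) = 2.31*l + 2.04
(3) = sqrt(2)*u^5/2 - 2*u^4 + 2*sqrt(2)*u^4 - 13*sqrt(2)*u^3/2 - 8*u^3 - 2*sqrt(2)*u^2 + 22*u^2 - 6*sqrt(2)*u - 4*u - 36*sqrt(2) - 24
(4) = 2*q^2 - q - 3
(5) = -8*x^5 + 2*x^4 - 30*x^3 + 7*x^2 - 18*x + 3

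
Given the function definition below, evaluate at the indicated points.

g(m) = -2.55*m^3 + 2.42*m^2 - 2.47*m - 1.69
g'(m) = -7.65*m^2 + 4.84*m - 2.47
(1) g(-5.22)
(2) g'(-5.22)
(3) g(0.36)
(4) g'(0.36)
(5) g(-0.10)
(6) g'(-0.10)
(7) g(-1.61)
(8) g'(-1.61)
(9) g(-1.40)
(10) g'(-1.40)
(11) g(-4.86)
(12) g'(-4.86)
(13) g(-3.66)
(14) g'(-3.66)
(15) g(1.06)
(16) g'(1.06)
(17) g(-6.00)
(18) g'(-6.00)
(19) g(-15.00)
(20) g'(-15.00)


(1) = 439.85
(2) = -236.19
(3) = -2.38
(4) = -1.72
(5) = -1.42
(6) = -3.03
(7) = 19.20
(8) = -30.09
(9) = 13.51
(10) = -24.24
(11) = 360.19
(12) = -206.68
(13) = 164.79
(14) = -122.66
(15) = -4.63
(16) = -5.94
(17) = 651.05
(18) = -306.91
(19) = 9186.11
(20) = -1796.32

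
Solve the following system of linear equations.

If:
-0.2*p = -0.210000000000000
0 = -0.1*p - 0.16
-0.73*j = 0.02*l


Then:
No Solution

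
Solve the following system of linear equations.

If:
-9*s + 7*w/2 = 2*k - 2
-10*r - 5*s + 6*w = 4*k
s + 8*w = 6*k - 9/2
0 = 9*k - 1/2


Then:
k = 1/18
r = -1023/3020
s = 19/2718
w = -709/1359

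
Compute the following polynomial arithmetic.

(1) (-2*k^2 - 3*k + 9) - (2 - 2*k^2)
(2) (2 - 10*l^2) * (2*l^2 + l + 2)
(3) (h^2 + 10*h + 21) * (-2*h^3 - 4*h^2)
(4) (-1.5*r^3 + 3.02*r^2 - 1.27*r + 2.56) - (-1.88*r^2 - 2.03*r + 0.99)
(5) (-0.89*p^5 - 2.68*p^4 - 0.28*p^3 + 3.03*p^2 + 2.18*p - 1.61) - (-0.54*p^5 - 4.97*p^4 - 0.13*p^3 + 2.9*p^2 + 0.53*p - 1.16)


(1) = 7 - 3*k
(2) = -20*l^4 - 10*l^3 - 16*l^2 + 2*l + 4
(3) = -2*h^5 - 24*h^4 - 82*h^3 - 84*h^2
(4) = -1.5*r^3 + 4.9*r^2 + 0.76*r + 1.57
(5) = -0.35*p^5 + 2.29*p^4 - 0.15*p^3 + 0.13*p^2 + 1.65*p - 0.45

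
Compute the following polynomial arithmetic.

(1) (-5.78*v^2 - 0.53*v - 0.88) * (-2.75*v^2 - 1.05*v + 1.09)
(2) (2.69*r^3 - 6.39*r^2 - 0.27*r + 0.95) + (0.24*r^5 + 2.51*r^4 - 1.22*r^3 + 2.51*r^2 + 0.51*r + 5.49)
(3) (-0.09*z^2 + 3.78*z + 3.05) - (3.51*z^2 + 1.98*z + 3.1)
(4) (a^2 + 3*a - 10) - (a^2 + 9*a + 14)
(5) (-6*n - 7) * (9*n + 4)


(1) = 15.895*v^4 + 7.5265*v^3 - 3.3237*v^2 + 0.3463*v - 0.9592
(2) = 0.24*r^5 + 2.51*r^4 + 1.47*r^3 - 3.88*r^2 + 0.24*r + 6.44
(3) = -3.6*z^2 + 1.8*z - 0.05
(4) = -6*a - 24
(5) = -54*n^2 - 87*n - 28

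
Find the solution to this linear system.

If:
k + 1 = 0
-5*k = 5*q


Then:
k = -1
q = 1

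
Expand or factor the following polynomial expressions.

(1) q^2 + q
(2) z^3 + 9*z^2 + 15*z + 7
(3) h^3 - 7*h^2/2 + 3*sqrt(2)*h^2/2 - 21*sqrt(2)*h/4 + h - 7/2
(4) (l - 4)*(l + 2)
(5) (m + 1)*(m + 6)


(1) = q*(q + 1)
(2) = (z + 1)^2*(z + 7)
(3) = (h - 7/2)*(h + sqrt(2)/2)*(h + sqrt(2))
(4) = l^2 - 2*l - 8
(5) = m^2 + 7*m + 6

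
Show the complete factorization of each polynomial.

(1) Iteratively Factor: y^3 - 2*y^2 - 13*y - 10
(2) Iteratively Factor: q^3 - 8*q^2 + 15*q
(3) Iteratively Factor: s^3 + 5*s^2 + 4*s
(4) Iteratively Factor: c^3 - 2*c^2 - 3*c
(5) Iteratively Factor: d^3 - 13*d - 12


(1) = (y + 1)*(y^2 - 3*y - 10) = (y - 5)*(y + 1)*(y + 2)
(2) = (q - 3)*(q^2 - 5*q) = q*(q - 3)*(q - 5)
(3) = (s)*(s^2 + 5*s + 4) = s*(s + 1)*(s + 4)
(4) = (c)*(c^2 - 2*c - 3) = c*(c + 1)*(c - 3)
(5) = (d + 1)*(d^2 - d - 12) = (d - 4)*(d + 1)*(d + 3)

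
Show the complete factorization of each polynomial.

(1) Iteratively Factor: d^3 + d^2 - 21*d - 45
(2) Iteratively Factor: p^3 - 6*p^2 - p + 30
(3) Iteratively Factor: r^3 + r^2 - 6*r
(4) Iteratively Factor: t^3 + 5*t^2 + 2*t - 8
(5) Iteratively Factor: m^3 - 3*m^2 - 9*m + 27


(1) = (d + 3)*(d^2 - 2*d - 15) = (d - 5)*(d + 3)*(d + 3)
(2) = (p - 5)*(p^2 - p - 6) = (p - 5)*(p - 3)*(p + 2)
(3) = (r - 2)*(r^2 + 3*r) = r*(r - 2)*(r + 3)
(4) = (t + 2)*(t^2 + 3*t - 4) = (t - 1)*(t + 2)*(t + 4)
(5) = (m - 3)*(m^2 - 9) = (m - 3)*(m + 3)*(m - 3)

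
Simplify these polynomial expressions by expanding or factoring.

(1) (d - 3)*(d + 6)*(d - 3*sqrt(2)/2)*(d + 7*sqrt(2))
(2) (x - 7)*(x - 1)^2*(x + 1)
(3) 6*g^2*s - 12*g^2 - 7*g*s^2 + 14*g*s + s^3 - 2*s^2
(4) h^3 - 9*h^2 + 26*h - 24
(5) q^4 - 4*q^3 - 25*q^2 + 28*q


(1) = d^4 + 3*d^3 + 11*sqrt(2)*d^3/2 - 39*d^2 + 33*sqrt(2)*d^2/2 - 99*sqrt(2)*d - 63*d + 378
(2) = x^4 - 8*x^3 + 6*x^2 + 8*x - 7
(3) = (-6*g + s)*(-g + s)*(s - 2)
(4) = (h - 4)*(h - 3)*(h - 2)
(5) = q*(q - 7)*(q - 1)*(q + 4)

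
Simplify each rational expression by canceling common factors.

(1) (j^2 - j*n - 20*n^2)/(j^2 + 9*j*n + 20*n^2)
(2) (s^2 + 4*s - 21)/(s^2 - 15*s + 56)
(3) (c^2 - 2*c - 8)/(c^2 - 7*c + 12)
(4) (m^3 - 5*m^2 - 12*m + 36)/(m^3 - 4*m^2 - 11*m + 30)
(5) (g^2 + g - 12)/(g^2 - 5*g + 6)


(1) = (j - 5*n)/(j + 5*n)
(2) = (s^2 + 4*s - 21)/(s^2 - 15*s + 56)
(3) = (c + 2)/(c - 3)
(4) = (m - 6)/(m - 5)
(5) = (g + 4)/(g - 2)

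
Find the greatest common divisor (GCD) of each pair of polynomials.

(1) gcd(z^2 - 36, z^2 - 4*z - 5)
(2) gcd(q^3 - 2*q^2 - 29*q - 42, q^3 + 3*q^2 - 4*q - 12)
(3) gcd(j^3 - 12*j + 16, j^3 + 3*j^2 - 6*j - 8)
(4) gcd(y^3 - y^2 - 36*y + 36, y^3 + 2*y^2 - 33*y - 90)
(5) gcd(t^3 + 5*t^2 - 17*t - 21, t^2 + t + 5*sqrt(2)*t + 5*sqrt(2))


(1) = 1
(2) = gcd((q - 7)*(q + 2)*(q + 3), (q - 2)*(q + 2)*(q + 3)) = q^2 + 5*q + 6
(3) = gcd((j - 2)^2*(j + 4), (j - 2)*(j + 1)*(j + 4)) = j^2 + 2*j - 8
(4) = gcd((y - 6)*(y - 1)*(y + 6), (y - 6)*(y + 3)*(y + 5)) = y - 6
(5) = t + 1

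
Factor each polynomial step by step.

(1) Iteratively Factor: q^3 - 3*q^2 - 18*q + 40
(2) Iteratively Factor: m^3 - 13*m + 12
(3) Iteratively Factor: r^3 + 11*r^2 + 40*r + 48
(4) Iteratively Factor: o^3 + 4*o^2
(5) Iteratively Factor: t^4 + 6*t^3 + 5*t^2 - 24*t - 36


(1) = (q - 5)*(q^2 + 2*q - 8) = (q - 5)*(q - 2)*(q + 4)
(2) = (m - 3)*(m^2 + 3*m - 4) = (m - 3)*(m + 4)*(m - 1)
(3) = (r + 4)*(r^2 + 7*r + 12) = (r + 4)^2*(r + 3)
(4) = (o)*(o^2 + 4*o) = o*(o + 4)*(o)
(5) = (t - 2)*(t^3 + 8*t^2 + 21*t + 18) = (t - 2)*(t + 2)*(t^2 + 6*t + 9) = (t - 2)*(t + 2)*(t + 3)*(t + 3)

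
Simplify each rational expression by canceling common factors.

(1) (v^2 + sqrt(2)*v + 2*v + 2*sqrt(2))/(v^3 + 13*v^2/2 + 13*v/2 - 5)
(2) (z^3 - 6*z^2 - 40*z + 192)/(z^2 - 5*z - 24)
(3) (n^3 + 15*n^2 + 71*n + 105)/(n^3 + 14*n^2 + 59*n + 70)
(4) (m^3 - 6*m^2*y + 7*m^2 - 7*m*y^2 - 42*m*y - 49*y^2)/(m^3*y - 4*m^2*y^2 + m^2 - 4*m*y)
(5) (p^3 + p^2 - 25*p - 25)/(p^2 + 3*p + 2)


(1) = (2*v + 2*sqrt(2))/(2*v^2 + 9*v - 5)
(2) = (z^2 + 2*z - 24)/(z + 3)
(3) = (n + 3)/(n + 2)
(4) = (-m^3 + 6*m^2*y - 7*m^2 + 7*m*y^2 + 42*m*y + 49*y^2)/(-m^3*y + 4*m^2*y^2 - m^2 + 4*m*y)
(5) = (p^2 - 25)/(p + 2)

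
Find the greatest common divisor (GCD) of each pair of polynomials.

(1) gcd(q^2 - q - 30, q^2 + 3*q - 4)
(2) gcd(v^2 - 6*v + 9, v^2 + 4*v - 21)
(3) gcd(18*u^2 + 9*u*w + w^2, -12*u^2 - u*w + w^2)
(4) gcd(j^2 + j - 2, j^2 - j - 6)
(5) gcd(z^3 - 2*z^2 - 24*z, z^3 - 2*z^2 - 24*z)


(1) = gcd((q - 6)*(q + 5), (q - 1)*(q + 4)) = 1
(2) = gcd((v - 3)^2, (v - 3)*(v + 7)) = v - 3
(3) = gcd((3*u + w)*(6*u + w), (-4*u + w)*(3*u + w)) = 3*u + w
(4) = gcd((j - 1)*(j + 2), (j - 3)*(j + 2)) = j + 2
(5) = z^3 - 2*z^2 - 24*z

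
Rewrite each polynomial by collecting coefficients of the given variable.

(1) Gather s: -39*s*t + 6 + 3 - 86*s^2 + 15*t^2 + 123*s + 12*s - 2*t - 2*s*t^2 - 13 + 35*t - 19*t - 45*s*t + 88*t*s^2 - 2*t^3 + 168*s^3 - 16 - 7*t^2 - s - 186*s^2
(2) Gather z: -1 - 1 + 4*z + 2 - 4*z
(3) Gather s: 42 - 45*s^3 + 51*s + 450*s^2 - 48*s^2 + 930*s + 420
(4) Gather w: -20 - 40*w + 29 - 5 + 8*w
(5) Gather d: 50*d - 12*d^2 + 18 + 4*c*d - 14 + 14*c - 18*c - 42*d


(1) = 168*s^3 + s^2*(88*t - 272) + s*(-2*t^2 - 84*t + 134) - 2*t^3 + 8*t^2 + 14*t - 20
(2) = 0
(3) = -45*s^3 + 402*s^2 + 981*s + 462
(4) = 4 - 32*w
(5) = -4*c - 12*d^2 + d*(4*c + 8) + 4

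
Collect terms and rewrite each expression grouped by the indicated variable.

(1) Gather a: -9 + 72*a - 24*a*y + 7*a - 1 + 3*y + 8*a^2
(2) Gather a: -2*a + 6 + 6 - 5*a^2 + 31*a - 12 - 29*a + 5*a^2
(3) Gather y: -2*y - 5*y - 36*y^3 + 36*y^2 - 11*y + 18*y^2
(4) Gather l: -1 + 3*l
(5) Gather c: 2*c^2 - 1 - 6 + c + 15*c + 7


(1) = 8*a^2 + a*(79 - 24*y) + 3*y - 10
(2) = 0
(3) = -36*y^3 + 54*y^2 - 18*y
(4) = 3*l - 1
(5) = 2*c^2 + 16*c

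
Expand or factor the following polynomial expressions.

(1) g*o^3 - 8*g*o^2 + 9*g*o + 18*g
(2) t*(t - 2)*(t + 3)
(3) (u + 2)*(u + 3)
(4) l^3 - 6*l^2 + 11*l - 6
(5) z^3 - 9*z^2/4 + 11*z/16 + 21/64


(1) = (o - 6)*(o - 3)*(g*o + g)
(2) = t^3 + t^2 - 6*t
(3) = u^2 + 5*u + 6
(4) = (l - 3)*(l - 2)*(l - 1)
(5) = (z - 7/4)*(z - 3/4)*(z + 1/4)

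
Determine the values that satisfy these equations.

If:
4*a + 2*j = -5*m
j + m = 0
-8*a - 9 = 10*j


Then:
a = -27/64
j = -9/16
m = 9/16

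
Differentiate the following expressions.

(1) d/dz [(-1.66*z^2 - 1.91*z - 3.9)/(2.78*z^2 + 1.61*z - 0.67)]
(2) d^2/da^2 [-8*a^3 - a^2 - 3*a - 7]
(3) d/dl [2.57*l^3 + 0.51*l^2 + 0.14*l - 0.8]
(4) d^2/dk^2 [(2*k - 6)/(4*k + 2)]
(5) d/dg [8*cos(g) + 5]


(1) = (2.6372*z^2 + 23.9084*z + 7.5587)/(7.7284*z^4 + 8.9516*z^3 - 1.1331*z^2 - 2.1574*z + 0.4489)
(2) = -48*a - 2
(3) = 7.71*l^2 + 1.02*l + 0.14
(4) = -28/(2*k + 1)^3
(5) = -8*sin(g)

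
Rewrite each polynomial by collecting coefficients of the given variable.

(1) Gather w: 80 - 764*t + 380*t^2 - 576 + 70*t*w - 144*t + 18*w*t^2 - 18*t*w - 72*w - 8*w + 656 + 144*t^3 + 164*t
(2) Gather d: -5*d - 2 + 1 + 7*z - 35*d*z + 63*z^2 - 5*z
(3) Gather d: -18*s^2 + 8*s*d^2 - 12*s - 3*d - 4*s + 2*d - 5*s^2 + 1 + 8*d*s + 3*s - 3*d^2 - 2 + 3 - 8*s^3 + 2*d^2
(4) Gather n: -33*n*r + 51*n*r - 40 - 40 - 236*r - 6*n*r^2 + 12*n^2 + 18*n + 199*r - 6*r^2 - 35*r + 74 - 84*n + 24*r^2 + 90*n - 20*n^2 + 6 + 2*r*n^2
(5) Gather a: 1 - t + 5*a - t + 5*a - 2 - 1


(1) = 144*t^3 + 380*t^2 - 744*t + w*(18*t^2 + 52*t - 80) + 160
(2) = d*(-35*z - 5) + 63*z^2 + 2*z - 1
(3) = d^2*(8*s - 1) + d*(8*s - 1) - 8*s^3 - 23*s^2 - 13*s + 2
(4) = n^2*(2*r - 8) + n*(-6*r^2 + 18*r + 24) + 18*r^2 - 72*r
(5) = 10*a - 2*t - 2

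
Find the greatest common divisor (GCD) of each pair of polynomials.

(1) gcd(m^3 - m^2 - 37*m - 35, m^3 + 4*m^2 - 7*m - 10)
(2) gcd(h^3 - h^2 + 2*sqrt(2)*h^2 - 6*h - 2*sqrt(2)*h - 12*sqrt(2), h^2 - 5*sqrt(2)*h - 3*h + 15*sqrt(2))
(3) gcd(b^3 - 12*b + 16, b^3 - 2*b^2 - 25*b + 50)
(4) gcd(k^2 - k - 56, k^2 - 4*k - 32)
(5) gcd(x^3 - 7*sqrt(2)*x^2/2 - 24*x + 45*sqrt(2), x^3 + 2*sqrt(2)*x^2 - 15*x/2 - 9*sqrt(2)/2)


(1) = m^2 + 6*m + 5
(2) = h - 3
(3) = b - 2
(4) = k - 8
(5) = gcd((x - 5*sqrt(2))*(x - 3*sqrt(2)/2)*(x + 3*sqrt(2)), (x - 3*sqrt(2)/2)*(x + sqrt(2)/2)*(x + 3*sqrt(2))) = x^2 + 3*sqrt(2)*x/2 - 9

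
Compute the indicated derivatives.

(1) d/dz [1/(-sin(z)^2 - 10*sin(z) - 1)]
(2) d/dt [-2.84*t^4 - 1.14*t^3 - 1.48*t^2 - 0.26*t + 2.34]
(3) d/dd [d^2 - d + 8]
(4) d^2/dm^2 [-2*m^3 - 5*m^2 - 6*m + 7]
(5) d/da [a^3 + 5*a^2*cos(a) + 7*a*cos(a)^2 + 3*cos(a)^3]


(1) = 2*(sin(z) + 5)*cos(z)/(sin(z)^2 + 10*sin(z) + 1)^2
(2) = -11.36*t^3 - 3.42*t^2 - 2.96*t - 0.26
(3) = 2*d - 1
(4) = -12*m - 10
(5) = -5*a^2*sin(a) + 3*a^2 - 7*a*sin(2*a) + 10*a*cos(a) - 9*sin(a)*cos(a)^2 + 7*cos(a)^2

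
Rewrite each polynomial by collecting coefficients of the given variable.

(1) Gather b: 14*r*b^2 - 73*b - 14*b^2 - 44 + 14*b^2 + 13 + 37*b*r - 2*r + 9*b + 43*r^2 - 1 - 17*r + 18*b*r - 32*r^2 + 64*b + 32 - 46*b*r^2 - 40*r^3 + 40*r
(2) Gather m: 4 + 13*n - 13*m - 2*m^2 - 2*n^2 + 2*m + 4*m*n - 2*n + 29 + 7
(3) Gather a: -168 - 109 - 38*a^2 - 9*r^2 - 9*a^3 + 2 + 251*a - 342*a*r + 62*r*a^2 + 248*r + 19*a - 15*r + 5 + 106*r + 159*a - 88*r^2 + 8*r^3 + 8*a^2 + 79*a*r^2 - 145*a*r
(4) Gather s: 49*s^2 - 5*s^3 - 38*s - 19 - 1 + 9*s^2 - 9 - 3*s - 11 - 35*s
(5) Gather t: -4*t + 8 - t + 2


(1) = 14*b^2*r + b*(-46*r^2 + 55*r) - 40*r^3 + 11*r^2 + 21*r
(2) = -2*m^2 + m*(4*n - 11) - 2*n^2 + 11*n + 40
(3) = -9*a^3 + a^2*(62*r - 30) + a*(79*r^2 - 487*r + 429) + 8*r^3 - 97*r^2 + 339*r - 270
(4) = -5*s^3 + 58*s^2 - 76*s - 40
(5) = 10 - 5*t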